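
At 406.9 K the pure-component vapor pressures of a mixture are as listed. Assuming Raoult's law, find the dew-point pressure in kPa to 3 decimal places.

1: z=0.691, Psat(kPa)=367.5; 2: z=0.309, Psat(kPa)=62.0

At the dew point ψ → 1, so Σzᵢ/Kᵢ = 1 with Kᵢ = Pᵢˢᵃᵗ/P ⇒ 1/P = Σzᵢ/Pᵢˢᵃᵗ.
1/P = 0.691/367.5 + 0.309/62.0 = 0.006864 ⇒ P = 145.685 kPa

Pdew = 145.685 kPa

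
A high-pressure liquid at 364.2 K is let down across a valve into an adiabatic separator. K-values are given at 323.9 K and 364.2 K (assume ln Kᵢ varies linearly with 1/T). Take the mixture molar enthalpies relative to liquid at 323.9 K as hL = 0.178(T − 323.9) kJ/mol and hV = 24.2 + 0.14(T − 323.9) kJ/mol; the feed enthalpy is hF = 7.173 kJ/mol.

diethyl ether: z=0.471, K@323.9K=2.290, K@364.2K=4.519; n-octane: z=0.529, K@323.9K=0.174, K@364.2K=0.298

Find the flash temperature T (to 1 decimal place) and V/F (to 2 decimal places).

T = 330.5 K, V/F = 0.25

Adiabatic flash: solve Rachford–Rice at each trial T, then check hF = ψ·hV(T) + (1−ψ)·hL(T).
  T = 323.9 K: K = (2.290, 0.174), RR gives ψ = 0.160, H_out = 3.875 kJ/mol
  T = 364.2 K: K = (4.519, 0.298), RR gives ψ = 0.521, H_out = 18.975 kJ/mol
  T = 344.0 K: K = (3.279, 0.231), RR gives ψ = 0.380, H_out = 12.495 kJ/mol
  T = 333.9 K: K = (2.753, 0.201), RR gives ψ = 0.288, H_out = 8.636 kJ/mol
  T = 328.9 K: K = (2.514, 0.187), RR gives ψ = 0.230, H_out = 6.417 kJ/mol
  T = 331.4 K: K = (2.632, 0.194), RR gives ψ = 0.260, H_out = 7.560 kJ/mol
  T = 330.1 K: K = (2.570, 0.191), RR gives ψ = 0.245, H_out = 6.975 kJ/mol
Linear interpolation between T = 330.1 (H_out = 6.975) and T = 331.4 (H_out = 7.560) on hF = 7.173 gives T ≈ 330.5 K, at which ψ = 0.25.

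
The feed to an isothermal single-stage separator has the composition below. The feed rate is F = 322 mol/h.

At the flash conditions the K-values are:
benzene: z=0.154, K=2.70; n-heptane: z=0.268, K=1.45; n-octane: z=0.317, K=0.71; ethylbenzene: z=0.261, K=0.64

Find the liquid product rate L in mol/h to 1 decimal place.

Newton iteration, ψ⁰ = 0.5:
  ψ = 0.500: g = 0.0179, g' = -0.253 → ψ = 0.571
  ψ = 0.571: g = 0.0004, g' = -0.241 → ψ = 0.572
Converged at ψ = 0.572.
Then V = ψ·F = 0.5724·322 = 184.3 mol/h and L = F − V = 137.7 mol/h.

L = 137.7 mol/h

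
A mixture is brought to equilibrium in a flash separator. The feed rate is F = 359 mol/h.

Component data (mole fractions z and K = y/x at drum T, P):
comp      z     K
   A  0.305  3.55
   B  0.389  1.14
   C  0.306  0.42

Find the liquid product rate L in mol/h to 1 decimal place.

Let ψ = V/F and solve Σ zᵢ(Kᵢ−1)/(1+ψ(Kᵢ−1)) = 0.
g(0) = ΣzᵢKᵢ − 1 = 0.655 and g(1) = 1 − Σzᵢ/Kᵢ = -0.156, so a root lies in (0, 1).
Iterate (Newton) starting at ψ = 0.5:
  ψ = 0.500: g = 0.1428, g' = -0.594 → ψ = 0.740
  ψ = 0.740: g = 0.0076, g' = -0.560 → ψ = 0.754
Converged at ψ = 0.754.
Then V = ψ·F = 0.7539·359 = 270.7 mol/h and L = F − V = 88.3 mol/h.

L = 88.3 mol/h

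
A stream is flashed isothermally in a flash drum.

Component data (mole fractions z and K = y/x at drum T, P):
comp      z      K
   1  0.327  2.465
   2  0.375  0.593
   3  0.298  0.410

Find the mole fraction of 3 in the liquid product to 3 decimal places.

x_3 = 0.340

Newton–Raphson from β = 0.5:
  β = 0.500: g = -0.1645, g' = -0.540 → β = 0.196
  β = 0.196: g = 0.0078, g' = -0.630 → β = 0.208
Converged at β = 0.208.
Compositions from xᵢ = zᵢ/(1+β(Kᵢ−1)), yᵢ = Kᵢxᵢ:
  1: x = 0.251, y = 0.618
  2: x = 0.410, y = 0.243
  3: x = 0.340, y = 0.139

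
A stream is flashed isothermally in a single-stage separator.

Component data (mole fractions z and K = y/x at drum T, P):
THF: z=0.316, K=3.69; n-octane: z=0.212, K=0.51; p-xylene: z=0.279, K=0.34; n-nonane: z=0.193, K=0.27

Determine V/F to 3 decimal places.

V/F = 0.248

Rachford–Rice: g(V/F) = Σ zᵢ(Kᵢ−1)/(1+V/F(Kᵢ−1)) = 0.
g(0) = ΣzᵢKᵢ − 1 = 0.421 and g(1) = 1 − Σzᵢ/Kᵢ = -1.037, so a root lies in (0, 1).
Newton–Raphson from V/F = 0.54:
  V/F = 0.540: g = -0.3133, g' = -1.048 → V/F = 0.241
  V/F = 0.241: g = 0.0080, g' = -1.230 → V/F = 0.247
  V/F = 0.247: g = 0.0000, g' = -1.217 → V/F = 0.248
Converged at V/F = 0.248.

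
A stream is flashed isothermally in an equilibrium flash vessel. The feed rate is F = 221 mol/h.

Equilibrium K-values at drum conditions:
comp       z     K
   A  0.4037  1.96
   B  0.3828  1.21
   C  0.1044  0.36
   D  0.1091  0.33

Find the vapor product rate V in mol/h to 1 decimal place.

V = 174.1 mol/h

Newton–Raphson from ψ = 0.35:
  ψ = 0.3500: g = 0.18338, g' = -0.3777 → ψ = 0.8355
  ψ = 0.8355: g = -0.02622, g' = -0.5771 → ψ = 0.7901
  ψ = 0.7901: g = -0.00114, g' = -0.5288 → ψ = 0.7879
Converged at ψ = 0.7879.
Then V = ψ·F = 0.7879·221 = 174.1 mol/h and L = F − V = 46.9 mol/h.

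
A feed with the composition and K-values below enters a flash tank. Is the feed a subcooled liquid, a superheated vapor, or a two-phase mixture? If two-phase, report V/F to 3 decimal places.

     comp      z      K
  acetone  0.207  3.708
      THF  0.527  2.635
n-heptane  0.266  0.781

superheated vapor

ΣzᵢKᵢ = 2.364; Σzᵢ/Kᵢ = 0.596.
Since Σzᵢ/Kᵢ < 1 the mixture is above its dew point — single vapor phase.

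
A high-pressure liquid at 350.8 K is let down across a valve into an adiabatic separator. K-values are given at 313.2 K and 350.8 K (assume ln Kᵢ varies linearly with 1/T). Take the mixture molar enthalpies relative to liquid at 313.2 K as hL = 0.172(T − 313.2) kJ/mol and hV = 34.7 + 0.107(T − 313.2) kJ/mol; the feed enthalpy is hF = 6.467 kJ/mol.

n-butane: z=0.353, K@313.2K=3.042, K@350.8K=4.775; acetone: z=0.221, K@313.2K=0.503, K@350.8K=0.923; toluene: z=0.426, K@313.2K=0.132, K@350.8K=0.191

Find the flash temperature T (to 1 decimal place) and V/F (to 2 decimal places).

T = 315.5 K, V/F = 0.18

Adiabatic flash: solve Rachford–Rice at each trial T, then check hF = ψ·hV(T) + (1−ψ)·hL(T).
  T = 313.2 K: K = (3.042, 0.503, 0.132), RR gives ψ = 0.156, H_out = 5.411 kJ/mol
  T = 350.8 K: K = (4.775, 0.923, 0.191), RR gives ψ = 0.403, H_out = 19.457 kJ/mol
  T = 332.0 K: K = (3.860, 0.693, 0.160), RR gives ψ = 0.293, H_out = 13.054 kJ/mol
  T = 322.6 K: K = (3.439, 0.593, 0.146), RR gives ψ = 0.230, H_out = 9.447 kJ/mol
  T = 317.9 K: K = (3.237, 0.547, 0.139), RR gives ψ = 0.194, H_out = 7.494 kJ/mol
  T = 315.5 K: K = (3.137, 0.524, 0.135), RR gives ψ = 0.175, H_out = 6.449 kJ/mol
Linear interpolation between T = 315.5 (H_out = 6.449) and T = 317.9 (H_out = 7.494) on hF = 6.467 gives T ≈ 315.5 K, at which ψ = 0.18.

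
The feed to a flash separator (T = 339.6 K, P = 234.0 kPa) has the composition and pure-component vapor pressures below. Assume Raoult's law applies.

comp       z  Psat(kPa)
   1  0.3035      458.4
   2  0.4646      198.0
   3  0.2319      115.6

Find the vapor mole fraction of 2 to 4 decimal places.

y_2 = 0.4154

Raoult's law: Kᵢ = Pᵢˢᵃᵗ/P = Pᵢˢᵃᵗ/234.0.
  K_1 = 458.4/234.0 = 1.958974, K_2 = 198.0/234.0 = 0.846154, K_3 = 115.6/234.0 = 0.494017
Material balance + equilibrium reduce to Σ zᵢ(Kᵢ−1)/(1+ψ(Kᵢ−1)) = 0.
g(0) = ΣzᵢKᵢ − 1 = 0.1022 and g(1) = 1 − Σzᵢ/Kᵢ = -0.1734, so a root lies in (0, 1).
Newton–Raphson from ψ = 0.5:
  ψ = 0.5000: g = -0.03779, g' = -0.2468 → ψ = 0.3469
  ψ = 0.3469: g = 0.00057, g' = -0.2568 → ψ = 0.3491
Converged at ψ = 0.3491.
Compositions from xᵢ = zᵢ/(1+ψ(Kᵢ−1)), yᵢ = Kᵢxᵢ:
  1: x = 0.2274, y = 0.4454
  2: x = 0.4910, y = 0.4154
  3: x = 0.2817, y = 0.1391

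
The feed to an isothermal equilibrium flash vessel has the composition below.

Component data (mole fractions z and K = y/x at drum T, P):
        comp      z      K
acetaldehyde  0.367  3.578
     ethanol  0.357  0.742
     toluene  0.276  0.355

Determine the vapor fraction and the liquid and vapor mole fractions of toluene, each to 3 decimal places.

ψ = 0.561, x_toluene = 0.433, y_toluene = 0.154

Material balance + equilibrium reduce to Σ zᵢ(Kᵢ−1)/(1+ψ(Kᵢ−1)) = 0.
Check two-phase: ΣzᵢKᵢ = 1.676 > 1 and Σzᵢ/Kᵢ = 1.361 > 1, so g(0) = 0.676 > 0 and g(1) = -0.361 < 0.
Iterate (Newton) starting at ψ = 0.41:
  ψ = 0.410: g = 0.1149, g' = -0.818 → ψ = 0.550
  ψ = 0.550: g = 0.0078, g' = -0.725 → ψ = 0.561
Converged at ψ = 0.561.
Compositions from xᵢ = zᵢ/(1+ψ(Kᵢ−1)), yᵢ = Kᵢxᵢ:
  acetaldehyde: x = 0.150, y = 0.537
  ethanol: x = 0.417, y = 0.310
  toluene: x = 0.433, y = 0.154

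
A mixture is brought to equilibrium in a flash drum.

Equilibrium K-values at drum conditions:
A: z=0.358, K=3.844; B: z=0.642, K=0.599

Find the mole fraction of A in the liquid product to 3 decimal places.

x_A = 0.124

Let β = V/F and solve Σ zᵢ(Kᵢ−1)/(1+β(Kᵢ−1)) = 0.
Feasibility: ΣzᵢKᵢ = 1.761, Σzᵢ/Kᵢ = 1.165 — both > 1, two phases present.
Newton iteration, β⁰ = 0.69:
  β = 0.690: g = -0.0122, g' = -0.527 → β = 0.667
Converged at β = 0.667.
Compositions from xᵢ = zᵢ/(1+β(Kᵢ−1)), yᵢ = Kᵢxᵢ:
  A: x = 0.124, y = 0.475
  B: x = 0.876, y = 0.525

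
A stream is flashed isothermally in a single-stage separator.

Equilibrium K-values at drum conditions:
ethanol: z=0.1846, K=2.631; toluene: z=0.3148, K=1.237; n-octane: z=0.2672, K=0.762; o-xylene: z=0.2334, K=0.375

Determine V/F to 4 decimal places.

Rachford–Rice: g(V/F) = Σ zᵢ(Kᵢ−1)/(1+V/F(Kᵢ−1)) = 0.
Feasibility: ΣzᵢKᵢ = 1.1662, Σzᵢ/Kᵢ = 1.2977 — both > 1, two phases present.
Newton iteration, V/F⁰ = 0.57:
  V/F = 0.5700: g = -0.07842, g' = -0.3859 → V/F = 0.3668
  V/F = 0.3668: g = -0.00190, g' = -0.3789 → V/F = 0.3617
Converged at V/F = 0.3617.

V/F = 0.3617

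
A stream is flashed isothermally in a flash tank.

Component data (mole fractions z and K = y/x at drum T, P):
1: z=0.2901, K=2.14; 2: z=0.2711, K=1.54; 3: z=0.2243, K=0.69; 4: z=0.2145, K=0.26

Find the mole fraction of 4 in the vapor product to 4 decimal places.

y_4 = 0.0869

Rachford–Rice: g(V/F) = Σ zᵢ(Kᵢ−1)/(1+V/F(Kᵢ−1)) = 0.
g(0) = ΣzᵢKᵢ − 1 = 0.2488 and g(1) = 1 − Σzᵢ/Kᵢ = -0.4617, so a root lies in (0, 1).
Newton–Raphson from V/F = 0.5:
  V/F = 0.5000: g = -0.00832, g' = -0.5281 → V/F = 0.4842
  V/F = 0.4842: g = -0.00005, g' = -0.5213 → V/F = 0.4841
Converged at V/F = 0.4841.
Compositions from xᵢ = zᵢ/(1+V/F(Kᵢ−1)), yᵢ = Kᵢxᵢ:
  1: x = 0.1869, y = 0.4000
  2: x = 0.2149, y = 0.3310
  3: x = 0.2639, y = 0.1821
  4: x = 0.3342, y = 0.0869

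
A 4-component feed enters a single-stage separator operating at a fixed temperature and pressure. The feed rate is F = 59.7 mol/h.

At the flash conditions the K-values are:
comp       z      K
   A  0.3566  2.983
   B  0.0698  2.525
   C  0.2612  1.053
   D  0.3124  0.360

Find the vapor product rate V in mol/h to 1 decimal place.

V = 41.7 mol/h

Material balance + equilibrium reduce to Σ zᵢ(Kᵢ−1)/(1+β(Kᵢ−1)) = 0.
g(0) = ΣzᵢKᵢ − 1 = 0.6275 and g(1) = 1 − Σzᵢ/Kᵢ = -0.2630, so a root lies in (0, 1).
Newton–Raphson from β = 0.59:
  β = 0.5900: g = 0.07410, g' = -0.6738 → β = 0.7000
  β = 0.7000: g = -0.00124, g' = -0.7045 → β = 0.6982
Converged at β = 0.6982.
Then V = β·F = 0.6982·59.7 = 41.7 mol/h and L = F − V = 18.0 mol/h.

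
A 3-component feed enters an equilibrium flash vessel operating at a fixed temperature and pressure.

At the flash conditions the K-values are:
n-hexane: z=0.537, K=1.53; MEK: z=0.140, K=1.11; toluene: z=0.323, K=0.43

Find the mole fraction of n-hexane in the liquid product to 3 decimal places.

x_n-hexane = 0.436

Rachford–Rice: g(ψ) = Σ zᵢ(Kᵢ−1)/(1+ψ(Kᵢ−1)) = 0.
Check two-phase: ΣzᵢKᵢ = 1.116 > 1 and Σzᵢ/Kᵢ = 1.228 > 1, so g(0) = 0.116 > 0 and g(1) = -0.228 < 0.
Newton iteration, ψ⁰ = 0.5:
  ψ = 0.500: g = -0.0179, g' = -0.301 → ψ = 0.441
  ψ = 0.441: g = -0.0004, g' = -0.288 → ψ = 0.439
Converged at ψ = 0.439.
Compositions from xᵢ = zᵢ/(1+ψ(Kᵢ−1)), yᵢ = Kᵢxᵢ:
  n-hexane: x = 0.436, y = 0.667
  MEK: x = 0.134, y = 0.148
  toluene: x = 0.431, y = 0.185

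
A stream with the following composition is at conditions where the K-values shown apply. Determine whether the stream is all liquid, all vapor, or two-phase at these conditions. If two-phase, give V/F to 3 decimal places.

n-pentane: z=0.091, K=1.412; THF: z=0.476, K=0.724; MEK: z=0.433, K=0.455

all liquid

ΣzᵢKᵢ = 0.670; Σzᵢ/Kᵢ = 1.674.
Since ΣzᵢKᵢ < 1 the mixture is below its bubble point — single liquid phase.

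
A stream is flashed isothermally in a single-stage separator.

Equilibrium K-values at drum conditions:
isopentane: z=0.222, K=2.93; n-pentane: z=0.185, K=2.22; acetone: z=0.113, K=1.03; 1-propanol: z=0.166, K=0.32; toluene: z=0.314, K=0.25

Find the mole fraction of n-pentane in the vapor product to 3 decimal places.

y_n-pentane = 0.302

Rachford–Rice: g(V/F) = Σ zᵢ(Kᵢ−1)/(1+V/F(Kᵢ−1)) = 0.
g(0) = ΣzᵢKᵢ − 1 = 0.309 and g(1) = 1 − Σzᵢ/Kᵢ = -1.044, so a root lies in (0, 1).
Newton–Raphson from V/F = 0.54:
  V/F = 0.540: g = -0.2250, g' = -0.989 → V/F = 0.313
  V/F = 0.313: g = -0.0169, g' = -0.891 → V/F = 0.294
Converged at V/F = 0.294.
Compositions from xᵢ = zᵢ/(1+V/F(Kᵢ−1)), yᵢ = Kᵢxᵢ:
  isopentane: x = 0.142, y = 0.415
  n-pentane: x = 0.136, y = 0.302
  acetone: x = 0.112, y = 0.115
  1-propanol: x = 0.207, y = 0.066
  toluene: x = 0.403, y = 0.101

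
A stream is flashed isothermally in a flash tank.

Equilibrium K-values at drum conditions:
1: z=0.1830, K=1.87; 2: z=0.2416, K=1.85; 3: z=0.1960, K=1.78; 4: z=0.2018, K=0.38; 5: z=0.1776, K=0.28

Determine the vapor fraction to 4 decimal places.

Material balance + equilibrium reduce to Σ zᵢ(Kᵢ−1)/(1+ψ(Kᵢ−1)) = 0.
Check two-phase: ΣzᵢKᵢ = 1.2645 > 1 and Σzᵢ/Kᵢ = 1.5039 > 1, so g(0) = 0.2645 > 0 and g(1) = -0.5039 < 0.
Iterate (Newton) starting at ψ = 0.32:
  ψ = 0.3200: g = 0.08609, g' = -0.5452 → ψ = 0.4779
  ψ = 0.4779: g = -0.00290, g' = -0.5913 → ψ = 0.4730
Converged at ψ = 0.4730.

ψ = 0.4730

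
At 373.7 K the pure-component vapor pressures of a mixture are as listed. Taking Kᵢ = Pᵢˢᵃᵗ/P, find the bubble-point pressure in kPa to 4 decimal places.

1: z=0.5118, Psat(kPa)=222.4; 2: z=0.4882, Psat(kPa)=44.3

At the bubble point ψ → 0, so ΣzᵢKᵢ = 1 with Kᵢ = Pᵢˢᵃᵗ/P ⇒ P = ΣzᵢPᵢˢᵃᵗ.
P = 0.5118·222.4 + 0.4882·44.3 = 135.4516 kPa

Pbub = 135.4516 kPa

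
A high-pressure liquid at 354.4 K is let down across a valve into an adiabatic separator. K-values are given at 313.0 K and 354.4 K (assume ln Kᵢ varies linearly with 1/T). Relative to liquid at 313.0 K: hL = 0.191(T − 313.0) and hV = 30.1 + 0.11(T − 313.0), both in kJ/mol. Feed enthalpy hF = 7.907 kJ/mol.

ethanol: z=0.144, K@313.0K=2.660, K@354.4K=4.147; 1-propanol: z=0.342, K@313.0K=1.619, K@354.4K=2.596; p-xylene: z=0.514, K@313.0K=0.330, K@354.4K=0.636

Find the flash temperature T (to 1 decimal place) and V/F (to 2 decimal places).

T = 317.4 K, V/F = 0.24

Adiabatic flash: solve Rachford–Rice at each trial T, then check hF = ψ·hV(T) + (1−ψ)·hL(T).
  T = 313.0 K: K = (2.660, 1.619, 0.330), RR gives ψ = 0.153, H_out = 4.619 kJ/mol
  T = 354.4 K: K = (4.147, 2.596, 0.636), RR gives ψ = 1.000, H_out = 34.654 kJ/mol
  T = 333.7 K: K = (3.367, 2.080, 0.468), RR gives ψ = 0.538, H_out = 19.248 kJ/mol
  T = 323.4 K: K = (3.006, 1.844, 0.395), RR gives ψ = 0.347, H_out = 12.147 kJ/mol
  T = 318.2 K: K = (2.830, 1.730, 0.362), RR gives ψ = 0.252, H_out = 8.481 kJ/mol
  T = 315.6 K: K = (2.745, 1.674, 0.346), RR gives ψ = 0.204, H_out = 6.581 kJ/mol
  T = 316.9 K: K = (2.787, 1.702, 0.354), RR gives ψ = 0.228, H_out = 7.538 kJ/mol
Linear interpolation between T = 316.9 (H_out = 7.538) and T = 318.2 (H_out = 8.481) on hF = 7.907 gives T ≈ 317.4 K, at which ψ = 0.24.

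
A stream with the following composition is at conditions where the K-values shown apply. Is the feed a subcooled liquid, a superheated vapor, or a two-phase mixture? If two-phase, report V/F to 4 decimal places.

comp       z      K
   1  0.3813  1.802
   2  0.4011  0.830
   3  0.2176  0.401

two-phase, V/F = 0.3547

ΣzᵢKᵢ = 1.1073; Σzᵢ/Kᵢ = 1.2375.
Both exceed 1, so a two-phase solution exists.
Material balance + equilibrium reduce to Σ zᵢ(Kᵢ−1)/(1+ψ(Kᵢ−1)) = 0.
Newton iteration, ψ⁰ = 0.5:
  ψ = 0.5000: g = -0.04232, g' = -0.2979 → ψ = 0.3580
  ψ = 0.3580: g = -0.00093, g' = -0.2877 → ψ = 0.3547
Converged at ψ = 0.3547.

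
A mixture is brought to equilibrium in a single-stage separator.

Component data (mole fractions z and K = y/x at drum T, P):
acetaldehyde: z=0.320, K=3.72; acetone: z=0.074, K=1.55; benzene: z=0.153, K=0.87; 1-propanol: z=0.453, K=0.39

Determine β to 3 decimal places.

Let β = V/F and solve Σ zᵢ(Kᵢ−1)/(1+β(Kᵢ−1)) = 0.
Check two-phase: ΣzᵢKᵢ = 1.615 > 1 and Σzᵢ/Kᵢ = 1.471 > 1, so g(0) = 0.615 > 0 and g(1) = -0.471 < 0.
Newton iteration, β⁰ = 0.64:
  β = 0.640: g = -0.1273, g' = -0.784 → β = 0.478
  β = 0.478: g = -0.0003, g' = -0.801 → β = 0.477
Converged at β = 0.477.

β = 0.477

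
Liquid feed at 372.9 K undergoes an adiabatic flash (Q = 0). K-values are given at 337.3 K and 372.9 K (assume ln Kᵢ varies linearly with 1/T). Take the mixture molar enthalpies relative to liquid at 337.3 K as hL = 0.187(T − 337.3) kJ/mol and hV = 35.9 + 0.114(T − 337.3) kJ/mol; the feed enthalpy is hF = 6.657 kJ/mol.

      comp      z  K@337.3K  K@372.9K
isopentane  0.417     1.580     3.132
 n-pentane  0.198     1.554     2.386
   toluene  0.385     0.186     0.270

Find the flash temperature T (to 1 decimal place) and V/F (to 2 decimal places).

Adiabatic flash: solve Rachford–Rice at each trial T, then check hF = ψ·hV(T) + (1−ψ)·hL(T).
  T = 337.3 K: K = (1.580, 1.554, 0.186), RR gives ψ = 0.082, H_out = 2.944 kJ/mol
  T = 372.9 K: K = (3.132, 2.386, 0.270), RR gives ψ = 0.635, H_out = 27.797 kJ/mol
  T = 355.1 K: K = (2.263, 1.946, 0.226), RR gives ψ = 0.461, H_out = 19.288 kJ/mol
  T = 346.2 K: K = (1.900, 1.744, 0.206), RR gives ψ = 0.320, H_out = 12.956 kJ/mol
  T = 341.8 K: K = (1.736, 1.649, 0.196), RR gives ψ = 0.221, H_out = 8.696 kJ/mol
  T = 339.6 K: K = (1.659, 1.602, 0.191), RR gives ψ = 0.159, H_out = 6.107 kJ/mol
  T = 340.7 K: K = (1.697, 1.625, 0.193), RR gives ψ = 0.191, H_out = 7.448 kJ/mol
  T = 340.1 K: K = (1.676, 1.613, 0.192), RR gives ψ = 0.174, H_out = 6.729 kJ/mol
Linear interpolation between T = 339.6 (H_out = 6.107) and T = 340.1 (H_out = 6.729) on hF = 6.657 gives T ≈ 340.0 K, at which ψ = 0.17.

T = 340.0 K, V/F = 0.17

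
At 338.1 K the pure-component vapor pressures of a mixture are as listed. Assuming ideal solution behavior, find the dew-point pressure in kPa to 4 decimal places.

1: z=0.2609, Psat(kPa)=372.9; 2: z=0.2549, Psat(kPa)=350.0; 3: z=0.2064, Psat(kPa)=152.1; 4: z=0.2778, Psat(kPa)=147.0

At the dew point ψ → 1, so Σzᵢ/Kᵢ = 1 with Kᵢ = Pᵢˢᵃᵗ/P ⇒ 1/P = Σzᵢ/Pᵢˢᵃᵗ.
1/P = 0.2609/372.9 + 0.2549/350.0 + 0.2064/152.1 + 0.2778/147.0 = 0.0046747 ⇒ P = 213.9159 kPa

Pdew = 213.9159 kPa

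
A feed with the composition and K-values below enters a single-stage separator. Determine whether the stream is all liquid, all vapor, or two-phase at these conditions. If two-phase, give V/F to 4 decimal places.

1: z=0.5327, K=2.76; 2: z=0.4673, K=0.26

two-phase, V/F = 0.4544

ΣzᵢKᵢ = 1.5917; Σzᵢ/Kᵢ = 1.9903.
Both exceed 1, so a two-phase solution exists.
Material balance + equilibrium reduce to Σ zᵢ(Kᵢ−1)/(1+ψ(Kᵢ−1)) = 0.
Binary case is linear: z₁(K₁−1)(1+ψ(K₂−1)) + z₂(K₂−1)(1+ψ(K₁−1)) = 0
⇒ ψ = [z₁(K₁−1)+z₂(K₂−1)] / [−(K₁−1)(K₂−1)] = 0.59175/1.30240 = 0.4544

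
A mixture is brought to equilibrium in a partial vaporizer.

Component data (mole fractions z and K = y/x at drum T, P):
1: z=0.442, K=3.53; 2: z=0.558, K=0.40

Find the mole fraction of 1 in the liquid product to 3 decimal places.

x_1 = 0.192

Material balance + equilibrium reduce to Σ zᵢ(Kᵢ−1)/(1+ψ(Kᵢ−1)) = 0.
g(0) = ΣzᵢKᵢ − 1 = 0.783 and g(1) = 1 − Σzᵢ/Kᵢ = -0.520, so a root lies in (0, 1).
Binary case is linear: z₁(K₁−1)(1+ψ(K₂−1)) + z₂(K₂−1)(1+ψ(K₁−1)) = 0
⇒ ψ = [z₁(K₁−1)+z₂(K₂−1)] / [−(K₁−1)(K₂−1)] = 0.7835/1.5180 = 0.516
Compositions from xᵢ = zᵢ/(1+ψ(Kᵢ−1)), yᵢ = Kᵢxᵢ:
  1: x = 0.192, y = 0.677
  2: x = 0.808, y = 0.323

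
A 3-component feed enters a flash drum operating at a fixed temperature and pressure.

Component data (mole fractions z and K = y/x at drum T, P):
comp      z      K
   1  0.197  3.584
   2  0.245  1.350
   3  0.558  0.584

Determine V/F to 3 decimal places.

Rachford–Rice: g(V/F) = Σ zᵢ(Kᵢ−1)/(1+V/F(Kᵢ−1)) = 0.
g(0) = ΣzᵢKᵢ − 1 = 0.363 and g(1) = 1 − Σzᵢ/Kᵢ = -0.192, so a root lies in (0, 1).
Iterate (Newton) starting at V/F = 0.61:
  V/F = 0.610: g = -0.0428, g' = -0.392 → V/F = 0.501
  V/F = 0.501: g = 0.0016, g' = -0.426 → V/F = 0.505
Converged at V/F = 0.505.

V/F = 0.505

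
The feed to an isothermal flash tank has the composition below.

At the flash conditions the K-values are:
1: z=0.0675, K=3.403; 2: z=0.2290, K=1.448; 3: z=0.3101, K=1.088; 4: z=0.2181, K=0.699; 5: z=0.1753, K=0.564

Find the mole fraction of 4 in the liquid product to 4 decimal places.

Material balance + equilibrium reduce to Σ zᵢ(Kᵢ−1)/(1+β(Kᵢ−1)) = 0.
Check two-phase: ΣzᵢKᵢ = 1.1500 > 1 and Σzᵢ/Kᵢ = 1.0858 > 1, so g(0) = 0.1500 > 0 and g(1) = -0.0858 < 0.
Iterate (Newton) starting at β = 0.51:
  β = 0.5100: g = 0.00667, g' = -0.1940 → β = 0.5444
  β = 0.5444: g = 0.00006, g' = -0.1906 → β = 0.5447
Converged at β = 0.5447.
Compositions from xᵢ = zᵢ/(1+β(Kᵢ−1)), yᵢ = Kᵢxᵢ:
  1: x = 0.0292, y = 0.0995
  2: x = 0.1841, y = 0.2665
  3: x = 0.2959, y = 0.3220
  4: x = 0.2609, y = 0.1823
  5: x = 0.2299, y = 0.1297

x_4 = 0.2609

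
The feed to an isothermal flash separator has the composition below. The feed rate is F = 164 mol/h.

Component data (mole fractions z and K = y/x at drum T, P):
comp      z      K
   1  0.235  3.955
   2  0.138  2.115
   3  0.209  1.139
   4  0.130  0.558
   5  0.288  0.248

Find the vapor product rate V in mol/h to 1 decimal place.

Rachford–Rice: g(V/F) = Σ zᵢ(Kᵢ−1)/(1+V/F(Kᵢ−1)) = 0.
Check two-phase: ΣzᵢKᵢ = 1.603 > 1 and Σzᵢ/Kᵢ = 1.702 > 1, so g(0) = 0.603 > 0 and g(1) = -0.702 < 0.
Newton iteration, V/F⁰ = 0.5:
  V/F = 0.500: g = -0.0146, g' = -0.869 → V/F = 0.483
Converged at V/F = 0.483.
Then V = V/F·F = 0.4832·164 = 79.2 mol/h and L = F − V = 84.8 mol/h.

V = 79.2 mol/h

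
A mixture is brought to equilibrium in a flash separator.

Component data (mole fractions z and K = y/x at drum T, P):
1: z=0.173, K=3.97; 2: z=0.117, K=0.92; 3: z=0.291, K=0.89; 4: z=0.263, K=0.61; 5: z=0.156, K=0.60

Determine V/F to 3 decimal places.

Material balance + equilibrium reduce to Σ zᵢ(Kᵢ−1)/(1+V/F(Kᵢ−1)) = 0.
Feasibility: ΣzᵢKᵢ = 1.307, Σzᵢ/Kᵢ = 1.189 — both > 1, two phases present.
Newton iteration, V/F⁰ = 0.6:
  V/F = 0.600: g = -0.0754, g' = -0.313 → V/F = 0.359
  V/F = 0.359: g = 0.0134, g' = -0.450 → V/F = 0.389
  V/F = 0.389: g = 0.0004, g' = -0.424 → V/F = 0.390
Converged at V/F = 0.390.

V/F = 0.390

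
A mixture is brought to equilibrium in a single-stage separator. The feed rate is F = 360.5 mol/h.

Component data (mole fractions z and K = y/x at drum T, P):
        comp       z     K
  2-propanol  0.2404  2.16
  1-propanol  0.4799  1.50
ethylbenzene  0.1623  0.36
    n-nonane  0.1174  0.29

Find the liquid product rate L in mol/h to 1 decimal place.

L = 121.5 mol/h

Rachford–Rice: g(β) = Σ zᵢ(Kᵢ−1)/(1+β(Kᵢ−1)) = 0.
g(0) = ΣzᵢKᵢ − 1 = 0.3316 and g(1) = 1 − Σzᵢ/Kᵢ = -0.2869, so a root lies in (0, 1).
Newton–Raphson from β = 0.5:
  β = 0.5000: g = 0.08647, g' = -0.4924 → β = 0.6756
  β = 0.6756: g = -0.00750, g' = -0.5937 → β = 0.6630
  β = 0.6630: g = -0.00007, g' = -0.5829 → β = 0.6629
Converged at β = 0.6629.
Then V = β·F = 0.6629·360.5 = 239.0 mol/h and L = F − V = 121.5 mol/h.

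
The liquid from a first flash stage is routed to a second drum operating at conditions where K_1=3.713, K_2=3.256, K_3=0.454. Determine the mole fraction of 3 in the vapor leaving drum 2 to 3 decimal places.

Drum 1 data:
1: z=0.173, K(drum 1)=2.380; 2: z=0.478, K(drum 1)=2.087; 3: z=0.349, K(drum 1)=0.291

Drum 1:
Iterate (Newton) starting at ψ₁ = 0.5:
  ψ₁ = 0.500: g = 0.0946, g' = -0.773 → ψ₁ = 0.622
  ψ₁ = 0.622: g = -0.0044, g' = -0.858 → ψ₁ = 0.617
Converged at ψ₁ = 0.617.
Drum-1 compositions:
  1: x = 0.093, y = 0.222
  2: x = 0.286, y = 0.597
  3: x = 0.620, y = 0.181
Drum-2 feed = drum-1 liquid: z₂ = (0.0934, 0.2861, 0.6205).
Drum 2:
Newton–Raphson from ψ₂ = 0.5:
  ψ₂ = 0.500: g = -0.0551, g' = -0.795 → ψ₂ = 0.431
  ψ₂ = 0.431: g = 0.0013, g' = -0.837 → ψ₂ = 0.432
Converged at ψ₂ = 0.432.
  1: x = 0.043, y = 0.160
  2: x = 0.145, y = 0.472
  3: x = 0.812, y = 0.369

y_3 (drum 2) = 0.369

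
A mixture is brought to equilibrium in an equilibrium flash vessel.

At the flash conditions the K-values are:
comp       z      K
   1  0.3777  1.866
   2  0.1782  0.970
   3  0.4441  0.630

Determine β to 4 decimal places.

Let β = V/F and solve Σ zᵢ(Kᵢ−1)/(1+β(Kᵢ−1)) = 0.
Feasibility: ΣzᵢKᵢ = 1.1574, Σzᵢ/Kᵢ = 1.0910 — both > 1, two phases present.
Newton iteration, β⁰ = 0.58:
  β = 0.5800: g = 0.00307, g' = -0.2242 → β = 0.5937
Converged at β = 0.5937.

β = 0.5937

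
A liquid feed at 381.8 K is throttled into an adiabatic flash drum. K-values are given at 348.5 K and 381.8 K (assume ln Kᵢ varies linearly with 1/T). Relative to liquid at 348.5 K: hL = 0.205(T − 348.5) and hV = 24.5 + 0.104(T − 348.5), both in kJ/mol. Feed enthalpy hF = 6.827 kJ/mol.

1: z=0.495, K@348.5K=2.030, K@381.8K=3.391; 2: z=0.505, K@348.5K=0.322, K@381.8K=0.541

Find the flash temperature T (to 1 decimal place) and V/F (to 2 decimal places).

Adiabatic flash: solve Rachford–Rice at each trial T, then check hF = ψ·hV(T) + (1−ψ)·hL(T).
  T = 348.5 K: K = (2.030, 0.322), RR gives ψ = 0.240, H_out = 5.875 kJ/mol
  T = 381.8 K: K = (3.391, 0.541), RR gives ψ = 0.867, H_out = 25.157 kJ/mol
  T = 365.1 K: K = (2.653, 0.422), RR gives ψ = 0.551, H_out = 15.975 kJ/mol
  T = 356.8 K: K = (2.328, 0.370), RR gives ψ = 0.405, H_out = 11.287 kJ/mol
  T = 352.6 K: K = (2.174, 0.345), RR gives ψ = 0.326, H_out = 8.681 kJ/mol
  T = 350.6 K: K = (2.103, 0.334), RR gives ψ = 0.285, H_out = 7.352 kJ/mol
  T = 349.6 K: K = (2.068, 0.328), RR gives ψ = 0.264, H_out = 6.660 kJ/mol
Linear interpolation between T = 349.6 (H_out = 6.660) and T = 350.6 (H_out = 7.352) on hF = 6.827 gives T ≈ 349.8 K, at which ψ = 0.27.

T = 349.8 K, V/F = 0.27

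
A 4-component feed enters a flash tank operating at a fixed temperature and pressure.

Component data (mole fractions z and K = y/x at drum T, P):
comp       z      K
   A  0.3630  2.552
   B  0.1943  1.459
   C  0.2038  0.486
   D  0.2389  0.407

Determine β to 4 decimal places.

β = 0.5830

Rachford–Rice: g(β) = Σ zᵢ(Kᵢ−1)/(1+β(Kᵢ−1)) = 0.
g(0) = ΣzᵢKᵢ − 1 = 0.4061 and g(1) = 1 − Σzᵢ/Kᵢ = -0.2817, so a root lies in (0, 1).
Iterate (Newton) starting at β = 0.5:
  β = 0.5000: g = 0.04739, g' = -0.5716 → β = 0.5829
  β = 0.5829: g = 0.00007, g' = -0.5725 → β = 0.5830
Converged at β = 0.5830.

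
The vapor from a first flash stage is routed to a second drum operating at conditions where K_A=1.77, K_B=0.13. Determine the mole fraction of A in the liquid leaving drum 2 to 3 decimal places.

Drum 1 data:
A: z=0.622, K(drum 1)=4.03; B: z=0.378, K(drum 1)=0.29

x_A (drum 2) = 0.530

Drum 1:
Rachford–Rice: g(ψ₁) = Σ zᵢ(Kᵢ−1)/(1+ψ₁(Kᵢ−1)) = 0.
Check two-phase: ΣzᵢKᵢ = 2.616 > 1 and Σzᵢ/Kᵢ = 1.458 > 1, so g(0) = 1.616 > 0 and g(1) = -0.458 < 0.
Binary case is linear: z₁(K₁−1)(1+ψ₁(K₂−1)) + z₂(K₂−1)(1+ψ₁(K₁−1)) = 0
⇒ ψ₁ = [z₁(K₁−1)+z₂(K₂−1)] / [−(K₁−1)(K₂−1)] = 1.6163/2.1513 = 0.751
Drum-1 compositions:
  A: x = 0.190, y = 0.765
  B: x = 0.810, y = 0.235
Drum-2 feed = drum-1 vapor: z₂ = (0.7651, 0.2349).
Drum 2:
Rachford–Rice: g(ψ₂) = Σ zᵢ(Kᵢ−1)/(1+ψ₂(Kᵢ−1)) = 0.
Check two-phase: ΣzᵢKᵢ = 1.385 > 1 and Σzᵢ/Kᵢ = 2.240 > 1, so g(0) = 0.385 > 0 and g(1) = -1.240 < 0.
Binary case is linear: z₁(K₁−1)(1+ψ₂(K₂−1)) + z₂(K₂−1)(1+ψ₂(K₁−1)) = 0
⇒ ψ₂ = [z₁(K₁−1)+z₂(K₂−1)] / [−(K₁−1)(K₂−1)] = 0.3847/0.6699 = 0.574
  A: x = 0.530, y = 0.939
  B: x = 0.470, y = 0.061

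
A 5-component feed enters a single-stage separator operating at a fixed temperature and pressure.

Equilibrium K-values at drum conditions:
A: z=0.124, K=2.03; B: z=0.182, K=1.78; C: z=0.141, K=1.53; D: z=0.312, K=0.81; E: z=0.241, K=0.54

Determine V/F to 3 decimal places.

V/F = 0.652

Material balance + equilibrium reduce to Σ zᵢ(Kᵢ−1)/(1+V/F(Kᵢ−1)) = 0.
Feasibility: ΣzᵢKᵢ = 1.174, Σzᵢ/Kᵢ = 1.087 — both > 1, two phases present.
Newton–Raphson from V/F = 0.5:
  V/F = 0.500: g = 0.0360, g' = -0.239 → V/F = 0.651
  V/F = 0.651: g = 0.0003, g' = -0.236 → V/F = 0.652
Converged at V/F = 0.652.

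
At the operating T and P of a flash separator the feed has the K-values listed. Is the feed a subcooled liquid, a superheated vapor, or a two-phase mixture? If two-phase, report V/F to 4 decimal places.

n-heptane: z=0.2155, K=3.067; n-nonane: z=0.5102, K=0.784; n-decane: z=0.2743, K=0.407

two-phase, V/F = 0.2259

ΣzᵢKᵢ = 1.1726; Σzᵢ/Kᵢ = 1.3950.
Both exceed 1, so a two-phase solution exists.
Material balance + equilibrium reduce to Σ zᵢ(Kᵢ−1)/(1+ψ(Kᵢ−1)) = 0.
Newton iteration, ψ⁰ = 0.5:
  ψ = 0.5000: g = -0.13571, g' = -0.4475 → ψ = 0.1967
  ψ = 0.1967: g = 0.01744, g' = -0.6149 → ψ = 0.2251
  ψ = 0.2251: g = 0.00046, g' = -0.5836 → ψ = 0.2259
Converged at ψ = 0.2259.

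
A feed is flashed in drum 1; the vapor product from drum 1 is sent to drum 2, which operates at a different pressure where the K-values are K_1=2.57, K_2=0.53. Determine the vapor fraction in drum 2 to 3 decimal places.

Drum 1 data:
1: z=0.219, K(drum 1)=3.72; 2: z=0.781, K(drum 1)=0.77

Drum 1:
Binary case is linear: z₁(K₁−1)(1+ψ₁(K₂−1)) + z₂(K₂−1)(1+ψ₁(K₁−1)) = 0
⇒ ψ₁ = [z₁(K₁−1)+z₂(K₂−1)] / [−(K₁−1)(K₂−1)] = 0.4161/0.6256 = 0.665
Drum-1 compositions:
  1: x = 0.078, y = 0.290
  2: x = 0.922, y = 0.710
Drum-2 feed = drum-1 vapor: z₂ = (0.2900, 0.7100).
Drum 2:
Rachford–Rice: g(ψ₂) = Σ zᵢ(Kᵢ−1)/(1+ψ₂(Kᵢ−1)) = 0.
g(0) = ΣzᵢKᵢ − 1 = 0.122 and g(1) = 1 − Σzᵢ/Kᵢ = -0.452, so a root lies in (0, 1).
Binary case is linear: z₁(K₁−1)(1+ψ₂(K₂−1)) + z₂(K₂−1)(1+ψ₂(K₁−1)) = 0
⇒ ψ₂ = [z₁(K₁−1)+z₂(K₂−1)] / [−(K₁−1)(K₂−1)] = 0.1217/0.7379 = 0.165
  1: x = 0.230, y = 0.592
  2: x = 0.770, y = 0.408

V/F (drum 2) = 0.165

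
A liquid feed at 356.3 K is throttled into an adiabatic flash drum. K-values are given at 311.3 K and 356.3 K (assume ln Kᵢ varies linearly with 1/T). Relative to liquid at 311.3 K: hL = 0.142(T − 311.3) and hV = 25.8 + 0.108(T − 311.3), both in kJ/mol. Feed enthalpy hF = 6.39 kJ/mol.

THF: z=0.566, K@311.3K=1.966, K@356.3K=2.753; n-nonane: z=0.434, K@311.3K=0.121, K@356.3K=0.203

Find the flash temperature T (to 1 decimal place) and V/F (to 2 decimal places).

Adiabatic flash: solve Rachford–Rice at each trial T, then check hF = ψ·hV(T) + (1−ψ)·hL(T).
  T = 311.3 K: K = (1.966, 0.121), RR gives ψ = 0.195, H_out = 5.022 kJ/mol
  T = 356.3 K: K = (2.753, 0.203), RR gives ψ = 0.463, H_out = 17.617 kJ/mol
  T = 333.8 K: K = (2.353, 0.159), RR gives ψ = 0.353, H_out = 12.023 kJ/mol
  T = 322.6 K: K = (2.158, 0.140), RR gives ψ = 0.283, H_out = 8.803 kJ/mol
  T = 317.0 K: K = (2.063, 0.130), RR gives ψ = 0.242, H_out = 7.014 kJ/mol
  T = 314.1 K: K = (2.013, 0.126), RR gives ψ = 0.219, H_out = 6.025 kJ/mol
  T = 315.6 K: K = (2.039, 0.128), RR gives ψ = 0.231, H_out = 6.542 kJ/mol
Linear interpolation between T = 314.1 (H_out = 6.025) and T = 315.6 (H_out = 6.542) on hF = 6.39 gives T ≈ 315.2 K, at which ψ = 0.23.

T = 315.2 K, V/F = 0.23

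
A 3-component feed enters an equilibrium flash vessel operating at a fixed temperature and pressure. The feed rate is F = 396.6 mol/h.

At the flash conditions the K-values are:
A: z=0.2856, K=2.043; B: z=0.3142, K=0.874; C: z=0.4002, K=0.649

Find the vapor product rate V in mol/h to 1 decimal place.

V = 167.6 mol/h

Material balance + equilibrium reduce to Σ zᵢ(Kᵢ−1)/(1+V/F(Kᵢ−1)) = 0.
g(0) = ΣzᵢKᵢ − 1 = 0.1178 and g(1) = 1 − Σzᵢ/Kᵢ = -0.1159, so a root lies in (0, 1).
Iterate (Newton) starting at V/F = 0.5:
  V/F = 0.5000: g = -0.01684, g' = -0.2124 → V/F = 0.4207
  V/F = 0.4207: g = 0.00042, g' = -0.2235 → V/F = 0.4226
Converged at V/F = 0.4226.
Then V = V/F·F = 0.4226·396.6 = 167.6 mol/h and L = F − V = 229.0 mol/h.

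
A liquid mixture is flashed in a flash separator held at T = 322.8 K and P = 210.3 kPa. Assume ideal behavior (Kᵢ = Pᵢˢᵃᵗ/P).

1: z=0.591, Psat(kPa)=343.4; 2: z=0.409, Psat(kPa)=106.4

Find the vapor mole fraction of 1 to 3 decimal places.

y_1 = 0.716

Raoult's law: Kᵢ = Pᵢˢᵃᵗ/P = Pᵢˢᵃᵗ/210.3.
  K_1 = 343.4/210.3 = 1.63291, K_2 = 106.4/210.3 = 0.50594
Material balance + equilibrium reduce to Σ zᵢ(Kᵢ−1)/(1+ψ(Kᵢ−1)) = 0.
Feasibility: ΣzᵢKᵢ = 1.172, Σzᵢ/Kᵢ = 1.170 — both > 1, two phases present.
Iterate (Newton) starting at ψ = 0.5:
  ψ = 0.500: g = 0.0158, g' = -0.313 → ψ = 0.550
Converged at ψ = 0.550.
Compositions from xᵢ = zᵢ/(1+ψ(Kᵢ−1)), yᵢ = Kᵢxᵢ:
  1: x = 0.438, y = 0.716
  2: x = 0.562, y = 0.284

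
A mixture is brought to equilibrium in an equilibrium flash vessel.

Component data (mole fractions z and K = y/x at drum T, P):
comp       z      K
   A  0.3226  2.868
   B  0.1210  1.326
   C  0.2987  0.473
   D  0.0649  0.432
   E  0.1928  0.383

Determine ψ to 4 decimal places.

Newton–Raphson from ψ = 0.3:
  ψ = 0.3000: g = 0.04474, g' = -0.7310 → ψ = 0.3612
  ψ = 0.3612: g = 0.00125, g' = -0.6929 → ψ = 0.3630
Converged at ψ = 0.3630.

ψ = 0.3630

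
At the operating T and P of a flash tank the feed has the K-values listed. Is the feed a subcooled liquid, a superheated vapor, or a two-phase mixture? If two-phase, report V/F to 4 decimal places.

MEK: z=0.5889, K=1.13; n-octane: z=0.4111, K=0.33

subcooled liquid

ΣzᵢKᵢ = 0.8011; Σzᵢ/Kᵢ = 1.7669.
Since ΣzᵢKᵢ < 1 the mixture is below its bubble point — single liquid phase.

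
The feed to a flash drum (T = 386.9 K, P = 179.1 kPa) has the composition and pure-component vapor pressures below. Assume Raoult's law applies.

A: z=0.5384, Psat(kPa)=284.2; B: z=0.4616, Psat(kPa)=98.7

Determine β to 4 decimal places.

β = 0.4127

Raoult's law: Kᵢ = Pᵢˢᵃᵗ/P = Pᵢˢᵃᵗ/179.1.
  K_A = 284.2/179.1 = 1.586823, K_B = 98.7/179.1 = 0.551089
Let β = V/F and solve Σ zᵢ(Kᵢ−1)/(1+β(Kᵢ−1)) = 0.
Check two-phase: ΣzᵢKᵢ = 1.1087 > 1 and Σzᵢ/Kᵢ = 1.1769 > 1, so g(0) = 0.1087 > 0 and g(1) = -0.1769 < 0.
Binary case is linear: z₁(K₁−1)(1+β(K₂−1)) + z₂(K₂−1)(1+β(K₁−1)) = 0
⇒ β = [z₁(K₁−1)+z₂(K₂−1)] / [−(K₁−1)(K₂−1)] = 0.10873/0.26343 = 0.4127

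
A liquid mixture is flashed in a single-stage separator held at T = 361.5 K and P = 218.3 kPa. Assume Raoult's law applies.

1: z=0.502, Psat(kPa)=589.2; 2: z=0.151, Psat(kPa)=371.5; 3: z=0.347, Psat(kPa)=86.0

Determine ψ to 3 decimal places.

Raoult's law: Kᵢ = Pᵢˢᵃᵗ/P = Pᵢˢᵃᵗ/218.3.
  K_1 = 589.2/218.3 = 2.69904, K_2 = 371.5/218.3 = 1.70179, K_3 = 86.0/218.3 = 0.39395
Let ψ = V/F and solve Σ zᵢ(Kᵢ−1)/(1+ψ(Kᵢ−1)) = 0.
Check two-phase: ΣzᵢKᵢ = 1.749 > 1 and Σzᵢ/Kᵢ = 1.156 > 1, so g(0) = 0.749 > 0 and g(1) = -0.156 < 0.
Newton iteration, ψ⁰ = 0.5:
  ψ = 0.500: g = 0.2379, g' = -0.727 → ψ = 0.827
Converged at ψ = 0.827.

ψ = 0.827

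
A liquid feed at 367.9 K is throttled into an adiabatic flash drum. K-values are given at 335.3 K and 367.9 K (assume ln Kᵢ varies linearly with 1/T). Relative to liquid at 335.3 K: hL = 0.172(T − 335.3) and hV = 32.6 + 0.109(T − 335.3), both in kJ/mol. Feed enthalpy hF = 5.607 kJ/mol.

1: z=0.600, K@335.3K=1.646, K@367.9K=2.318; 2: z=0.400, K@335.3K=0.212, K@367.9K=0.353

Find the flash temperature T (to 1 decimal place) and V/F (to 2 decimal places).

T = 336.4 K, V/F = 0.17

Adiabatic flash: solve Rachford–Rice at each trial T, then check hF = ψ·hV(T) + (1−ψ)·hL(T).
  T = 335.3 K: K = (1.646, 0.212), RR gives ψ = 0.142, H_out = 4.637 kJ/mol
  T = 367.9 K: K = (2.318, 0.353), RR gives ψ = 0.624, H_out = 24.664 kJ/mol
  T = 351.6 K: K = (1.969, 0.277), RR gives ψ = 0.417, H_out = 15.964 kJ/mol
  T = 343.5 K: K = (1.805, 0.243), RR gives ψ = 0.296, H_out = 10.906 kJ/mol
  T = 339.4 K: K = (1.725, 0.227), RR gives ψ = 0.224, H_out = 7.965 kJ/mol
  T = 337.4 K: K = (1.686, 0.220), RR gives ψ = 0.186, H_out = 6.398 kJ/mol
  T = 336.4 K: K = (1.667, 0.216), RR gives ψ = 0.166, H_out = 5.575 kJ/mol
Linear interpolation between T = 336.4 (H_out = 5.575) and T = 337.4 (H_out = 6.398) on hF = 5.607 gives T ≈ 336.4 K, at which ψ = 0.17.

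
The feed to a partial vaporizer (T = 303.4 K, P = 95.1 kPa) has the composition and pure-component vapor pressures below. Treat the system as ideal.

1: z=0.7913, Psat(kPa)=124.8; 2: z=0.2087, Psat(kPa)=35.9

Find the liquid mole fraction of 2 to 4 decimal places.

Raoult's law: Kᵢ = Pᵢˢᵃᵗ/P = Pᵢˢᵃᵗ/95.1.
  K_1 = 124.8/95.1 = 1.312303, K_2 = 35.9/95.1 = 0.377497
Material balance + equilibrium reduce to Σ zᵢ(Kᵢ−1)/(1+β(Kᵢ−1)) = 0.
Feasibility: ΣzᵢKᵢ = 1.1172, Σzᵢ/Kᵢ = 1.1558 — both > 1, two phases present.
Newton iteration, β⁰ = 0.35:
  β = 0.3500: g = 0.05667, g' = -0.1949 → β = 0.6407
  β = 0.6407: g = -0.01019, g' = -0.2774 → β = 0.6040
  β = 0.6040: g = -0.00028, g' = -0.2623 → β = 0.6029
Converged at β = 0.6029.
Compositions from xᵢ = zᵢ/(1+β(Kᵢ−1)), yᵢ = Kᵢxᵢ:
  1: x = 0.6659, y = 0.8739
  2: x = 0.3341, y = 0.1261

x_2 = 0.3341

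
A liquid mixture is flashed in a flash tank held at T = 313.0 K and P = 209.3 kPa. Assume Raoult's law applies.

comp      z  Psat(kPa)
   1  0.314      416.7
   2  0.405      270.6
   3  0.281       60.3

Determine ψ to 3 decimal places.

ψ = 0.502

Raoult's law: Kᵢ = Pᵢˢᵃᵗ/P = Pᵢˢᵃᵗ/209.3.
  K_1 = 416.7/209.3 = 1.99092, K_2 = 270.6/209.3 = 1.29288, K_3 = 60.3/209.3 = 0.28810
Newton iteration, ψ⁰ = 0.4:
  ψ = 0.400: g = 0.0493, g' = -0.464 → ψ = 0.506
  ψ = 0.506: g = -0.0022, g' = -0.511 → ψ = 0.502
Converged at ψ = 0.502.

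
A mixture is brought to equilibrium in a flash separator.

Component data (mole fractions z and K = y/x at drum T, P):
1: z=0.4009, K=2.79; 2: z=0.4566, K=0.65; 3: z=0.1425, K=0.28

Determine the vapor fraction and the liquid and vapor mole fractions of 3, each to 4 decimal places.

ψ = 0.5400, x_3 = 0.2331, y_3 = 0.0653

Let ψ = V/F and solve Σ zᵢ(Kᵢ−1)/(1+ψ(Kᵢ−1)) = 0.
g(0) = ΣzᵢKᵢ − 1 = 0.4552 and g(1) = 1 − Σzᵢ/Kᵢ = -0.3551, so a root lies in (0, 1).
Newton iteration, ψ⁰ = 0.55:
  ψ = 0.5500: g = -0.00617, g' = -0.6144 → ψ = 0.5400
Converged at ψ = 0.5400.
Compositions from xᵢ = zᵢ/(1+ψ(Kᵢ−1)), yᵢ = Kᵢxᵢ:
  1: x = 0.2039, y = 0.5688
  2: x = 0.5630, y = 0.3660
  3: x = 0.2331, y = 0.0653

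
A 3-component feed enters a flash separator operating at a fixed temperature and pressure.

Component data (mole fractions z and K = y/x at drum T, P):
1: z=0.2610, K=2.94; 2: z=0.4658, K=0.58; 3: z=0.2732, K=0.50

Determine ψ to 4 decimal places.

Let ψ = V/F and solve Σ zᵢ(Kᵢ−1)/(1+ψ(Kᵢ−1)) = 0.
Check two-phase: ΣzᵢKᵢ = 1.1741 > 1 and Σzᵢ/Kᵢ = 1.4383 > 1, so g(0) = 0.1741 > 0 and g(1) = -0.4383 < 0.
Newton iteration, ψ⁰ = 0.5:
  ψ = 0.5000: g = -0.17275, g' = -0.5062 → ψ = 0.1587
  ψ = 0.1587: g = 0.02914, g' = -0.7491 → ψ = 0.1976
  ψ = 0.1976: g = 0.00109, g' = -0.6951 → ψ = 0.1992
Converged at ψ = 0.1992.

ψ = 0.1992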